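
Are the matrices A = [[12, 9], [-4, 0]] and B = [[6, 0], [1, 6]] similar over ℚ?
Yes.

Two matrices over a field are similar if and only if they have the same invariant factors.

Both A and B have characteristic polynomial (x - 6)^2 and minimal polynomial (x - 6)^2. Computing further, both have invariant factors (x - 6)^2. Hence A and B are similar.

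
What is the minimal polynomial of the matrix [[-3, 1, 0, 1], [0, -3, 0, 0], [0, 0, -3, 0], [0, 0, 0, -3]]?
The characteristic polynomial factors as (x + 3)^4. The minimal polynomial is ∏(x - λ)^{k_λ} where k_λ is the size of the largest Jordan block at λ.

For λ = -3: rank(A + 3I) = 1, and the largest Jordan block has size 2 (the smallest k with rank((A + 3I)^k) = rank((A + 3I)^(k+1))).

So m_A(x) = (x + 3)^2.

m_A(x) = (x + 3)^2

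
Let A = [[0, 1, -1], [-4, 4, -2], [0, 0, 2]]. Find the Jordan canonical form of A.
J = [[2, 1, 0], [0, 2, 0], [0, 0, 2]]

The characteristic polynomial is det(xI - A) = (x - 2)^3, so the eigenvalues are 2 (algebraic multiplicity 3).

For λ = 2: rank(A - 2I) = 1, rank((A - 2I)^2) = 0. The eigenspace has dimension 3 - 1 = 2, so there are 2 Jordan blocks; the rank sequence gives block sizes [2, 1].

Assembling the blocks gives the Jordan form J above.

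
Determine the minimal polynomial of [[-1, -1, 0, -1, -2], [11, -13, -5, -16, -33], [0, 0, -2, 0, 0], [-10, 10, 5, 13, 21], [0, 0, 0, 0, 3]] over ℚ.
The characteristic polynomial factors as (x - 3)^2(x + 2)^3. The minimal polynomial is ∏(x - λ)^{k_λ} where k_λ is the size of the largest Jordan block at λ.

For λ = -2: rank(A + 2I) = 3, and the largest Jordan block has size 2 (the smallest k with rank((A + 2I)^k) = rank((A + 2I)^(k+1))).
For λ = 3: rank(A - 3I) = 4, and the largest Jordan block has size 2 (the smallest k with rank((A - 3I)^k) = rank((A - 3I)^(k+1))).

So m_A(x) = (x - 3)^2(x + 2)^2.

m_A(x) = (x - 3)^2(x + 2)^2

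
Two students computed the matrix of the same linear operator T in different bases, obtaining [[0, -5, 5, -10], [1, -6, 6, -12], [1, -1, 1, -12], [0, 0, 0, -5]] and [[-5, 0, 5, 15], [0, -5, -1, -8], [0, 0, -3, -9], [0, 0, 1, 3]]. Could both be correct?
Two matrices over a field are similar if and only if they have the same invariant factors.

Both A and B have characteristic polynomial x^2(x + 5)^2 and minimal polynomial x^2(x + 5). Computing further, both have invariant factors x + 5, x^2(x + 5). Hence A and B are similar.

Yes.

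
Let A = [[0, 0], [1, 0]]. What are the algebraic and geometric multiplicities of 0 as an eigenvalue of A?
algebraic multiplicity 2, geometric multiplicity 1

The characteristic polynomial is x^2, so the factor x appears with exponent 2: the algebraic multiplicity is 2.

rank(A) = 1, so the eigenspace has dimension 2 - 1 = 1: the geometric multiplicity is 1.

Since 1 < 2, A is not diagonalizable.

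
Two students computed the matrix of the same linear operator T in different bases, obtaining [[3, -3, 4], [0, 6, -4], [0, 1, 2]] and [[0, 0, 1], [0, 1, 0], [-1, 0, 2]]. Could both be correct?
trace(A) = 11 but trace(B) = 3. The trace is a similarity invariant, so A and B are not similar.

No.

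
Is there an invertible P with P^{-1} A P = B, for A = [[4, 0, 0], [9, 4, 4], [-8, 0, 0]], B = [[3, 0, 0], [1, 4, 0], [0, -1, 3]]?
No.

trace(A) = 8 but trace(B) = 10. The trace is a similarity invariant, so A and B are not similar.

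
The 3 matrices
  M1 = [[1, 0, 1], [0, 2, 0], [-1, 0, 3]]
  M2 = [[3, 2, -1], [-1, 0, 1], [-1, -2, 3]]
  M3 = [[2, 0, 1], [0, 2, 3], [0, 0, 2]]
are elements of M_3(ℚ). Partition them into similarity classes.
Characteristic polynomials: χ_{M1} = (x - 2)^3, χ_{M2} = (x - 2)^3, χ_{M3} = (x - 2)^3.

{M1, M2, M3}: invariant factors x - 2, (x - 2)^2.

Matrices are similar if and only if their invariant-factor lists agree; the partition into similarity classes is {M1, M2, M3}.

1 class: {M1, M2, M3}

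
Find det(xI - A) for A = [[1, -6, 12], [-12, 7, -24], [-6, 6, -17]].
χ_A(x) = (x - 1)(x + 5)^2

xI - A = [[x - 1, 6, -12], [12, x - 7, 24], [6, -6, x + 17]].

Expanding det(xI - A) along the first row:
det(xI - A) = + (x - 1)·det([[x - 7, 24], [-6, x + 17]]) - (6)·det([[12, 24], [6, x + 17]]) + (-12)·det([[12, x - 7], [6, -6]]).

Evaluating gives χ_A(x) = x^3 + 9x^2 + 15x - 25 = (x - 1)(x + 5)^2.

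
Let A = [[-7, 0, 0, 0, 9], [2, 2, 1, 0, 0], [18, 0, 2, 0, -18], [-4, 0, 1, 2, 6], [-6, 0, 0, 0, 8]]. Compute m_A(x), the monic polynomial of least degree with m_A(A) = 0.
The characteristic polynomial factors as (x - 2)^4(x + 1). The minimal polynomial is ∏(x - λ)^{k_λ} where k_λ is the size of the largest Jordan block at λ.

For λ = -1: rank(A + I) = 4, and the largest Jordan block has size 1 (the smallest k with rank((A + I)^k) = rank((A + I)^(k+1))).
For λ = 2: rank(A - 2I) = 2, and the largest Jordan block has size 2 (the smallest k with rank((A - 2I)^k) = rank((A - 2I)^(k+1))).

So m_A(x) = (x - 2)^2(x + 1).

m_A(x) = (x - 2)^2(x + 1)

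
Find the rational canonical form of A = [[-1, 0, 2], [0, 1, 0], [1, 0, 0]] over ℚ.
The invariant factors of A (the non-unit diagonal entries of the Smith normal form of xI - A over ℚ[x]) are x - 1, (x - 1)(x + 2), each dividing the next. The characteristic polynomial is their product, (x - 1)^2(x + 2).

The rational canonical form is the block-diagonal matrix of companion matrices C(f_i):
R = [[1, 0, 0], [0, 0, 2], [0, 1, -1]].

R = [[1, 0, 0], [0, 0, 2], [0, 1, -1]]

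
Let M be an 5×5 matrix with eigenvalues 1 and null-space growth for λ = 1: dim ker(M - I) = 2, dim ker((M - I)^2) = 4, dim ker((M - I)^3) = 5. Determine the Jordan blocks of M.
λ = 1: successive nullity increments [2, 2, 1] count blocks of size ≥ k; block sizes are [3, 2].

Jordan blocks: (1, 3), (1, 2)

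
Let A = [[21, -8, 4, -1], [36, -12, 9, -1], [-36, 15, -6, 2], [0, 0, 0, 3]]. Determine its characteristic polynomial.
χ_A(x) = (x - 3)^3(x + 3)

xI - A = [[x - 21, 8, -4, 1], [-36, x + 12, -9, 1], [36, -15, x + 6, -2], [0, 0, 0, x - 3]].

Expanding det(xI - A) along the first row:
det(xI - A) = + (x - 21)·det([[x + 12, -9, 1], [-15, x + 6, -2], [0, 0, x - 3]]) - (8)·det([[-36, -9, 1], [36, x + 6, -2], [0, 0, x - 3]]) + (-4)·det([[-36, x + 12, 1], [36, -15, -2], [0, 0, x - 3]]) - (1)·det([[-36, x + 12, -9], [36, -15, x + 6], [0, 0, 0]]).

Evaluating gives χ_A(x) = x^4 - 6x^3 + 54x - 81 = (x - 3)^3(x + 3).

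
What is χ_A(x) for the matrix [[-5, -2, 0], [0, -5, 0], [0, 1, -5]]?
xI - A = [[x + 5, 2, 0], [0, x + 5, 0], [0, -1, x + 5]].

Expanding det(xI - A) along the first row:
det(xI - A) = + (x + 5)·det([[x + 5, 0], [-1, x + 5]]) - (2)·det([[0, 0], [0, x + 5]]) + (0)·det([[0, x + 5], [0, -1]]).

Evaluating gives χ_A(x) = x^3 + 15x^2 + 75x + 125 = (x + 5)^3.

χ_A(x) = (x + 5)^3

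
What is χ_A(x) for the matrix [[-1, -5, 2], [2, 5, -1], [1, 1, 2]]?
χ_A(x) = (x - 2)^3

xI - A = [[x + 1, 5, -2], [-2, x - 5, 1], [-1, -1, x - 2]].

Expanding det(xI - A) along the first row:
det(xI - A) = + (x + 1)·det([[x - 5, 1], [-1, x - 2]]) - (5)·det([[-2, 1], [-1, x - 2]]) + (-2)·det([[-2, x - 5], [-1, -1]]).

Evaluating gives χ_A(x) = x^3 - 6x^2 + 12x - 8 = (x - 2)^3.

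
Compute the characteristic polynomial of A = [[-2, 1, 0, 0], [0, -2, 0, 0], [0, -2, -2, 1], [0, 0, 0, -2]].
χ_A(x) = (x + 2)^4

xI - A = [[x + 2, -1, 0, 0], [0, x + 2, 0, 0], [0, 2, x + 2, -1], [0, 0, 0, x + 2]].

Expanding det(xI - A) along the first row:
det(xI - A) = + (x + 2)·det([[x + 2, 0, 0], [2, x + 2, -1], [0, 0, x + 2]]) - (-1)·det([[0, 0, 0], [0, x + 2, -1], [0, 0, x + 2]]) + (0)·det([[0, x + 2, 0], [0, 2, -1], [0, 0, x + 2]]) - (0)·det([[0, x + 2, 0], [0, 2, x + 2], [0, 0, 0]]).

Evaluating gives χ_A(x) = x^4 + 8x^3 + 24x^2 + 32x + 16 = (x + 2)^4.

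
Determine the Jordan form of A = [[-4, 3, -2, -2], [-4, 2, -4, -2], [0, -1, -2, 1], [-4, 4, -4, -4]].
The characteristic polynomial is det(xI - A) = (x + 2)^4, so the eigenvalues are -2 (algebraic multiplicity 4).

For λ = -2: rank(A + 2I) = 2, rank((A + 2I)^2) = 0. The eigenspace has dimension 4 - 2 = 2, so there are 2 Jordan blocks; the rank sequence gives block sizes [2, 2].

Assembling the blocks gives the Jordan form J above.

J = [[-2, 1, 0, 0], [0, -2, 0, 0], [0, 0, -2, 1], [0, 0, 0, -2]]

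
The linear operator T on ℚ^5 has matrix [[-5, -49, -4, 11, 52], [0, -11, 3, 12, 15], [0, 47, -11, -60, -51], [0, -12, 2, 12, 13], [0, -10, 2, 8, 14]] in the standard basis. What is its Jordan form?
The characteristic polynomial is det(xI - A) = (x - 4)^2(x + 2)^2(x + 5), so the eigenvalues are -5 (algebraic multiplicity 1), -2 (algebraic multiplicity 2), 4 (algebraic multiplicity 2).

For λ = -5: algebraic multiplicity 1 gives one 1×1 block.

For λ = -2: rank(A + 2I) = 4, rank((A + 2I)^2) = 3. The eigenspace has dimension 5 - 4 = 1, so there is 1 Jordan block; the rank sequence gives block sizes [2].

For λ = 4: rank(A - 4I) = 4, rank((A - 4I)^2) = 3. The eigenspace has dimension 5 - 4 = 1, so there is 1 Jordan block; the rank sequence gives block sizes [2].

Assembling the blocks gives the Jordan form J above.

J = [[-5, 0, 0, 0, 0], [0, -2, 1, 0, 0], [0, 0, -2, 0, 0], [0, 0, 0, 4, 1], [0, 0, 0, 0, 4]]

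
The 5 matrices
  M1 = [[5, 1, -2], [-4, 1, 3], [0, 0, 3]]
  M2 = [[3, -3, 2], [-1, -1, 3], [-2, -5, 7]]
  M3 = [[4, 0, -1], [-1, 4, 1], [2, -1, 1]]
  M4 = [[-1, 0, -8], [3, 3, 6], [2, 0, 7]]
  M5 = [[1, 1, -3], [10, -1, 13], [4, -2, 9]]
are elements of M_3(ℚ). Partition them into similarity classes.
Characteristic polynomials: χ_{M1} = (x - 3)^3, χ_{M2} = (x - 3)^3, χ_{M3} = (x - 3)^3, χ_{M4} = (x - 3)^3, χ_{M5} = (x - 3)^3.

{M1, M2, M3, M5}: invariant factors (x - 3)^3.

{M4}: invariant factors x - 3, (x - 3)^2.

Matrices are similar if and only if their invariant-factor lists agree; the partition into similarity classes is {M1, M2, M3, M5}, {M4}.

2 classes: {M1, M2, M3, M5}, {M4}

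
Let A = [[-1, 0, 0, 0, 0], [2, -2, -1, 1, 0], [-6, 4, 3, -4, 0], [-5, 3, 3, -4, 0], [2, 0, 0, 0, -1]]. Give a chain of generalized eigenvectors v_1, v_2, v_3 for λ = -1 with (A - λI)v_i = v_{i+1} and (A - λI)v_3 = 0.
We seek v_1 ∈ ker((A + I)^3) \ ker((A + I)^2), then set v_{i+1} = (A + I) v_i.

One such chain is v_1 = [[1, 1, 2, 2, 2]]^T, v_2 = [[0, 1, -2, -2, 2]]^T, v_3 = [[0, -1, 4, 3, 0]]^T. Check: (A + I) v_3 = [[0, 0, 0, 0, 0]]^T = 0.

v_1 = [[1, 1, 2, 2, 2]]^T, v_2 = [[0, 1, -2, -2, 2]]^T, v_3 = [[0, -1, 4, 3, 0]]^T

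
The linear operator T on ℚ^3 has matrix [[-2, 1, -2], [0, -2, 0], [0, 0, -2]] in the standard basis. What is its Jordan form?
J = [[-2, 1, 0], [0, -2, 0], [0, 0, -2]]

The characteristic polynomial is det(xI - A) = (x + 2)^3, so the eigenvalues are -2 (algebraic multiplicity 3).

For λ = -2: rank(A + 2I) = 1, rank((A + 2I)^2) = 0. The eigenspace has dimension 3 - 1 = 2, so there are 2 Jordan blocks; the rank sequence gives block sizes [2, 1].

Assembling the blocks gives the Jordan form J above.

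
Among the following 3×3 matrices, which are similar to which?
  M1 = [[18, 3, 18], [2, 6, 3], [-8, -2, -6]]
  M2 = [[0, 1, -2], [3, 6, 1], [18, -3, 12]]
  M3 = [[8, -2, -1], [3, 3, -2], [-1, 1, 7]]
1 class: {M1, M2, M3}

Characteristic polynomials: χ_{M1} = (x - 6)^3, χ_{M2} = (x - 6)^3, χ_{M3} = (x - 6)^3.

{M1, M2, M3}: invariant factors (x - 6)^3.

Matrices are similar if and only if their invariant-factor lists agree; the partition into similarity classes is {M1, M2, M3}.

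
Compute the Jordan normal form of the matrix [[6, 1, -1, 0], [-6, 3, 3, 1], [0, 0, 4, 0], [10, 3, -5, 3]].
The characteristic polynomial is det(xI - A) = (x - 4)^4, so the eigenvalues are 4 (algebraic multiplicity 4).

For λ = 4: rank(A - 4I) = 2, rank((A - 4I)^2) = 1, rank((A - 4I)^3) = 0. The eigenspace has dimension 4 - 2 = 2, so there are 2 Jordan blocks; the rank sequence gives block sizes [3, 1].

Assembling the blocks gives the Jordan form J above.

J = [[4, 1, 0, 0], [0, 4, 1, 0], [0, 0, 4, 0], [0, 0, 0, 4]]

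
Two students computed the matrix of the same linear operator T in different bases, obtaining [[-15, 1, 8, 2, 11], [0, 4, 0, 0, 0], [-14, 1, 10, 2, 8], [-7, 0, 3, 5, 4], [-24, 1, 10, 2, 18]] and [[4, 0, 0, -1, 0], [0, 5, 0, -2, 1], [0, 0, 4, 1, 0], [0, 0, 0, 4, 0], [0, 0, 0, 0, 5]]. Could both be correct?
Two matrices over a field are similar if and only if they have the same invariant factors.

Both A and B have characteristic polynomial (x - 5)^2(x - 4)^3 and minimal polynomial (x - 5)^2(x - 4)^2. Computing further, both have invariant factors x - 4, (x - 5)^2(x - 4)^2. Hence A and B are similar.

Yes.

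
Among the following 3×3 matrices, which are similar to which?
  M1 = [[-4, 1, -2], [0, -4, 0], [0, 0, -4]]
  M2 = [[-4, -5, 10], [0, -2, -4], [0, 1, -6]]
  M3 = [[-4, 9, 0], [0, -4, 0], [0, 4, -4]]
Characteristic polynomials: χ_{M1} = (x + 4)^3, χ_{M2} = (x + 4)^3, χ_{M3} = (x + 4)^3.

{M1, M2, M3}: invariant factors x + 4, (x + 4)^2.

Matrices are similar if and only if their invariant-factor lists agree; the partition into similarity classes is {M1, M2, M3}.

1 class: {M1, M2, M3}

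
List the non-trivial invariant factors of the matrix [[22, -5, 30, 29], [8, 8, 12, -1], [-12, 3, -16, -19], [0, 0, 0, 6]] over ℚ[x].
The Jordan structure of A has elementary divisors (x - 2), (x - 6)^3. Arranging the block sizes at each eigenvalue in decreasing order and taking row products gives the invariant factors.

Invariant factors (smallest first, each dividing the next): (x - 6)^3(x - 2).

Check: the last factor (x - 6)^3(x - 2) is the minimal polynomial, and the product (x - 6)^3(x - 2) is the characteristic polynomial.

(x - 6)^3(x - 2)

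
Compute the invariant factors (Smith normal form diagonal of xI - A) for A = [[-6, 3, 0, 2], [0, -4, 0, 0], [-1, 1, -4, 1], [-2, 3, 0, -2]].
(x + 4)^2, (x + 4)^2

The Jordan structure of A has elementary divisors (x + 4)^2, (x + 4)^2. Arranging the block sizes at each eigenvalue in decreasing order and taking row products gives the invariant factors.

Invariant factors (smallest first, each dividing the next): (x + 4)^2, (x + 4)^2.

Check: the last factor (x + 4)^2 is the minimal polynomial, and the product (x + 4)^4 is the characteristic polynomial.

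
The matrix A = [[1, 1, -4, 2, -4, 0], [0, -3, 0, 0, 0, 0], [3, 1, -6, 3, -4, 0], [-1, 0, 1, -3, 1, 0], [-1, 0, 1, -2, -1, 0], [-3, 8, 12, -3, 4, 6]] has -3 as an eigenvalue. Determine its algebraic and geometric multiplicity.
algebraic multiplicity 2, geometric multiplicity 1

The characteristic polynomial is (x - 6)(x + 2)^3(x + 3)^2, so the factor x + 3 appears with exponent 2: the algebraic multiplicity is 2.

rank(A + 3I) = 5, so the eigenspace has dimension 6 - 5 = 1: the geometric multiplicity is 1.

Since 1 < 2, A is not diagonalizable.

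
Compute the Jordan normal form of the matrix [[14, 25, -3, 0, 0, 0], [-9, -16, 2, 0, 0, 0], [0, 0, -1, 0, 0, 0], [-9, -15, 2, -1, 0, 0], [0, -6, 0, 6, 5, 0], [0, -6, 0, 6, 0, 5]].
J = [[-1, 1, 0, 0, 0, 0], [0, -1, 1, 0, 0, 0], [0, 0, -1, 0, 0, 0], [0, 0, 0, -1, 0, 0], [0, 0, 0, 0, 5, 0], [0, 0, 0, 0, 0, 5]]

The characteristic polynomial is det(xI - A) = (x - 5)^2(x + 1)^4, so the eigenvalues are -1 (algebraic multiplicity 4), 5 (algebraic multiplicity 2).

For λ = -1: rank(A + I) = 4, rank((A + I)^2) = 3, rank((A + I)^3) = 2. The eigenspace has dimension 6 - 4 = 2, so there are 2 Jordan blocks; the rank sequence gives block sizes [3, 1].

For λ = 5: rank(A - 5I) = 4. The eigenspace has dimension 6 - 4 = 2, so there are 2 Jordan blocks; the rank sequence gives block sizes [1, 1].

Assembling the blocks gives the Jordan form J above.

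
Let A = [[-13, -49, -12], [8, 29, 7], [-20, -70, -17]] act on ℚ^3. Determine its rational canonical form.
The invariant factors of A (the non-unit diagonal entries of the Smith normal form of xI - A over ℚ[x]) are (x - 1)(x^2 + 2x - 5), each dividing the next. The characteristic polynomial is their product, (x - 1)(x^2 + 2x - 5).

The rational canonical form is the block-diagonal matrix of companion matrices C(f_i):
R = [[0, 0, -5], [1, 0, 7], [0, 1, -1]].

Note the characteristic polynomial does not split into linear factors over ℚ, so A has no Jordan form over ℚ; the rational canonical form exists over any field.

R = [[0, 0, -5], [1, 0, 7], [0, 1, -1]]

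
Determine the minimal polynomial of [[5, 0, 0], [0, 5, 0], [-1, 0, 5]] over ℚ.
m_A(x) = (x - 5)^2

The characteristic polynomial factors as (x - 5)^3. The minimal polynomial is ∏(x - λ)^{k_λ} where k_λ is the size of the largest Jordan block at λ.

For λ = 5: rank(A - 5I) = 1, and the largest Jordan block has size 2 (the smallest k with rank((A - 5I)^k) = rank((A - 5I)^(k+1))).

So m_A(x) = (x - 5)^2.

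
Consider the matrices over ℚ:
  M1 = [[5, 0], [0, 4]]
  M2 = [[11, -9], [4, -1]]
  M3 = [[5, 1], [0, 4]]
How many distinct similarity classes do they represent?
Characteristic polynomials: χ_{M1} = (x - 5)(x - 4), χ_{M2} = (x - 5)^2, χ_{M3} = (x - 5)(x - 4).

{M1, M3}: invariant factors (x - 5)(x - 4).

{M2}: invariant factors (x - 5)^2.

Matrices are similar if and only if their invariant-factor lists agree; the partition into similarity classes is {M1, M3}, {M2}.

2 classes: {M1, M3}, {M2}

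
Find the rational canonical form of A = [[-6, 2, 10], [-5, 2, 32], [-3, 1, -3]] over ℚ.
R = [[0, 0, 16], [1, 0, -8], [0, 1, -7]]

The invariant factors of A (the non-unit diagonal entries of the Smith normal form of xI - A over ℚ[x]) are (x - 1)(x + 4)^2, each dividing the next. The characteristic polynomial is their product, (x - 1)(x + 4)^2.

The rational canonical form is the block-diagonal matrix of companion matrices C(f_i):
R = [[0, 0, 16], [1, 0, -8], [0, 1, -7]].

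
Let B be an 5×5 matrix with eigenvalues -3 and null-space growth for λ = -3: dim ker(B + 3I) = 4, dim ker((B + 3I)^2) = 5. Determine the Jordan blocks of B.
Jordan blocks: (-3, 2), (-3, 1), (-3, 1), (-3, 1)

λ = -3: successive nullity increments [4, 1] count blocks of size ≥ k; block sizes are [2, 1, 1, 1].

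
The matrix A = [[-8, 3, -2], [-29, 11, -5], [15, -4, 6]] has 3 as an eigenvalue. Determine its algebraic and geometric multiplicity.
The characteristic polynomial is (x - 3)^3, so the factor x - 3 appears with exponent 3: the algebraic multiplicity is 3.

rank(A - 3I) = 2, so the eigenspace has dimension 3 - 2 = 1: the geometric multiplicity is 1.

Since 1 < 3, A is not diagonalizable.

algebraic multiplicity 3, geometric multiplicity 1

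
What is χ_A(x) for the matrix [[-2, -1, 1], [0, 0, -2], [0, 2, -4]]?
χ_A(x) = (x + 2)^3

xI - A = [[x + 2, 1, -1], [0, x, 2], [0, -2, x + 4]].

Expanding det(xI - A) along the first row:
det(xI - A) = + (x + 2)·det([[x, 2], [-2, x + 4]]) - (1)·det([[0, 2], [0, x + 4]]) + (-1)·det([[0, x], [0, -2]]).

Evaluating gives χ_A(x) = x^3 + 6x^2 + 12x + 8 = (x + 2)^3.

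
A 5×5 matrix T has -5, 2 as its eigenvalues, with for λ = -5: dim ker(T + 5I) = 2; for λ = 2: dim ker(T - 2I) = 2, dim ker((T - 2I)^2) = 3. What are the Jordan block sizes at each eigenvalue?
λ = -5: successive nullity increments [2] count blocks of size ≥ k; block sizes are [1, 1].
λ = 2: successive nullity increments [2, 1] count blocks of size ≥ k; block sizes are [2, 1].

Jordan blocks: (-5, 1), (-5, 1), (2, 2), (2, 1)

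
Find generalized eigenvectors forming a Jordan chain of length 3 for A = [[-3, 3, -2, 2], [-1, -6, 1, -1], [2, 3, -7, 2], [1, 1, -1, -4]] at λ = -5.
We seek v_1 ∈ ker((A + 5I)^3) \ ker((A + 5I)^2), then set v_{i+1} = (A + 5I) v_i.

One such chain is v_1 = [[-1, 2, 0, -2]]^T, v_2 = [[0, 1, 0, -1]]^T, v_3 = [[1, 0, 1, 0]]^T. Check: (A + 5I) v_3 = [[0, 0, 0, 0]]^T = 0.

v_1 = [[-1, 2, 0, -2]]^T, v_2 = [[0, 1, 0, -1]]^T, v_3 = [[1, 0, 1, 0]]^T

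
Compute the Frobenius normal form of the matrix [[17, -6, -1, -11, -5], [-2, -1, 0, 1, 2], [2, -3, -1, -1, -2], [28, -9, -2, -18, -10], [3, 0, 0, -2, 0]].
The invariant factors of A (the non-unit diagonal entries of the Smith normal form of xI - A over ℚ[x]) are x^2 + x - 3, (x + 1)(x^2 + x - 3), each dividing the next. The characteristic polynomial is their product, (x + 1)(x^2 + x - 3)^2.

The rational canonical form is the block-diagonal matrix of companion matrices C(f_i):
R = [[0, 3, 0, 0, 0], [1, -1, 0, 0, 0], [0, 0, 0, 0, 3], [0, 0, 1, 0, 2], [0, 0, 0, 1, -2]].

Note the characteristic polynomial does not split into linear factors over ℚ, so A has no Jordan form over ℚ; the rational canonical form exists over any field.

R = [[0, 3, 0, 0, 0], [1, -1, 0, 0, 0], [0, 0, 0, 0, 3], [0, 0, 1, 0, 2], [0, 0, 0, 1, -2]]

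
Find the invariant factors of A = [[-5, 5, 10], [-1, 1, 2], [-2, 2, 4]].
The Jordan structure of A has elementary divisors x^2, x. Arranging the block sizes at each eigenvalue in decreasing order and taking row products gives the invariant factors.

Invariant factors (smallest first, each dividing the next): x, x^2.

Check: the last factor x^2 is the minimal polynomial, and the product x^3 is the characteristic polynomial.

x, x^2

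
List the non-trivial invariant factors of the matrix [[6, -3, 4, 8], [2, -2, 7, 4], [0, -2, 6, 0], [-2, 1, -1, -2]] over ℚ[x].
The Jordan structure of A has elementary divisors (x - 2)^3, (x - 2). Arranging the block sizes at each eigenvalue in decreasing order and taking row products gives the invariant factors.

Invariant factors (smallest first, each dividing the next): x - 2, (x - 2)^3.

Check: the last factor (x - 2)^3 is the minimal polynomial, and the product (x - 2)^4 is the characteristic polynomial.

x - 2, (x - 2)^3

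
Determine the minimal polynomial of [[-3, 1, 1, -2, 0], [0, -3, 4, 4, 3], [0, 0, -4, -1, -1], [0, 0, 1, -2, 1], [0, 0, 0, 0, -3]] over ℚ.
The characteristic polynomial factors as (x + 3)^5. The minimal polynomial is ∏(x - λ)^{k_λ} where k_λ is the size of the largest Jordan block at λ.

For λ = -3: rank(A + 3I) = 3, and the largest Jordan block has size 3 (the smallest k with rank((A + 3I)^k) = rank((A + 3I)^(k+1))).

So m_A(x) = (x + 3)^3.

m_A(x) = (x + 3)^3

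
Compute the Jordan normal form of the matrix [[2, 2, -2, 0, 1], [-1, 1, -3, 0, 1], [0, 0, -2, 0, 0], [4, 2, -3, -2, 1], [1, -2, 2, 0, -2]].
The characteristic polynomial is det(xI - A) = (x - 1)^2(x + 1)(x + 2)^2, so the eigenvalues are -2 (algebraic multiplicity 2), -1 (algebraic multiplicity 1), 1 (algebraic multiplicity 2).

For λ = -2: rank(A + 2I) = 4, rank((A + 2I)^2) = 3. The eigenspace has dimension 5 - 4 = 1, so there is 1 Jordan block; the rank sequence gives block sizes [2].

For λ = -1: algebraic multiplicity 1 gives one 1×1 block.

For λ = 1: rank(A - I) = 4, rank((A - I)^2) = 3. The eigenspace has dimension 5 - 4 = 1, so there is 1 Jordan block; the rank sequence gives block sizes [2].

Assembling the blocks gives the Jordan form J above.

J = [[-2, 1, 0, 0, 0], [0, -2, 0, 0, 0], [0, 0, -1, 0, 0], [0, 0, 0, 1, 1], [0, 0, 0, 0, 1]]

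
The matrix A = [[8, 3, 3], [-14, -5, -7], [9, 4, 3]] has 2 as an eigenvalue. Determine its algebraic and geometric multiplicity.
The characteristic polynomial is (x - 2)^3, so the factor x - 2 appears with exponent 3: the algebraic multiplicity is 3.

rank(A - 2I) = 2, so the eigenspace has dimension 3 - 2 = 1: the geometric multiplicity is 1.

Since 1 < 3, A is not diagonalizable.

algebraic multiplicity 3, geometric multiplicity 1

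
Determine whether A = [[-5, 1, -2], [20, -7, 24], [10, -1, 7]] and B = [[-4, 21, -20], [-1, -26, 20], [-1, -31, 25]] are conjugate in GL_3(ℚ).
Two matrices over a field are similar if and only if they have the same invariant factors.

Both A and B have characteristic polynomial (x - 5)(x + 5)^2 and minimal polynomial (x - 5)(x + 5)^2. Computing further, both have invariant factors (x - 5)(x + 5)^2. Hence A and B are similar.

Yes.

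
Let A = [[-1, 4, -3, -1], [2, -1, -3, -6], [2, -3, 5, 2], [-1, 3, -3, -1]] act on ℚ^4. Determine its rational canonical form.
R = [[0, 0, 0, 8], [1, 0, 0, -4], [0, 1, 0, 0], [0, 0, 1, 2]]

The invariant factors of A (the non-unit diagonal entries of the Smith normal form of xI - A over ℚ[x]) are (x - 2)(x^3 + 4), each dividing the next. The characteristic polynomial is their product, (x - 2)(x^3 + 4).

The rational canonical form is the block-diagonal matrix of companion matrices C(f_i):
R = [[0, 0, 0, 8], [1, 0, 0, -4], [0, 1, 0, 0], [0, 0, 1, 2]].

Note the characteristic polynomial does not split into linear factors over ℚ, so A has no Jordan form over ℚ; the rational canonical form exists over any field.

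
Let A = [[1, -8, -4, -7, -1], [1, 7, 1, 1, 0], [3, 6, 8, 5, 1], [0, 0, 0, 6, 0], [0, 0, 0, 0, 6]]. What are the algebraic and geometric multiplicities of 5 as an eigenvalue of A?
The characteristic polynomial is (x - 6)^3(x - 5)^2, so the factor x - 5 appears with exponent 2: the algebraic multiplicity is 2.

rank(A - 5I) = 3, so the eigenspace has dimension 5 - 3 = 2: the geometric multiplicity is 2.

algebraic multiplicity 2, geometric multiplicity 2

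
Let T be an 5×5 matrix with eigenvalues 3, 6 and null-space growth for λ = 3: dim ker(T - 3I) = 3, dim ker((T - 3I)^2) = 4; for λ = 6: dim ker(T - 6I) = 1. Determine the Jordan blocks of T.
Jordan blocks: (3, 2), (3, 1), (3, 1), (6, 1)

λ = 3: successive nullity increments [3, 1] count blocks of size ≥ k; block sizes are [2, 1, 1].
λ = 6: successive nullity increments [1] count blocks of size ≥ k; block sizes are [1].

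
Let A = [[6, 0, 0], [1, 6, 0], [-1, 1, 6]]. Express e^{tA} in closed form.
A has Jordan form J = [[6, 1, 0], [0, 6, 1], [0, 0, 6]] with A = PJP^{-1}, so e^{tA} = P e^{tJ} P^{-1}.

For a Jordan block J_k(λ), e^{tJ_k(λ)} = e^{λt} · (I + tN + t^2 N^2/2! + ... + t^{k-1} N^{k-1}/(k-1)!) where N is the nilpotent superdiagonal part.

Assembling the blocks and conjugating back gives the entries of e^{tA} as shown above.

e^{tA} = [[e^{6*t}, 0, 0], [t*e^{6*t}, e^{6*t}, 0], [t*(t - 2)*e^{6*t}/2, t*e^{6*t}, e^{6*t}]]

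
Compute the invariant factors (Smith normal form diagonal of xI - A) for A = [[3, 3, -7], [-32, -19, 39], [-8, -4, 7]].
(x + 3)^3

The Jordan structure of A has elementary divisors (x + 3)^3. Arranging the block sizes at each eigenvalue in decreasing order and taking row products gives the invariant factors.

Invariant factors (smallest first, each dividing the next): (x + 3)^3.

Check: the last factor (x + 3)^3 is the minimal polynomial, and the product (x + 3)^3 is the characteristic polynomial.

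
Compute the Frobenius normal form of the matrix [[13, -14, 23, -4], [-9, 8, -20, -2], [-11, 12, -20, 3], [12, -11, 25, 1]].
R = [[0, 0, 0, -1], [1, 0, 0, 2], [0, 1, 0, -3], [0, 0, 1, 2]]

The invariant factors of A (the non-unit diagonal entries of the Smith normal form of xI - A over ℚ[x]) are (x^2 - x + 1)^2, each dividing the next. The characteristic polynomial is their product, (x^2 - x + 1)^2.

The rational canonical form is the block-diagonal matrix of companion matrices C(f_i):
R = [[0, 0, 0, -1], [1, 0, 0, 2], [0, 1, 0, -3], [0, 0, 1, 2]].

Note the characteristic polynomial does not split into linear factors over ℚ, so A has no Jordan form over ℚ; the rational canonical form exists over any field.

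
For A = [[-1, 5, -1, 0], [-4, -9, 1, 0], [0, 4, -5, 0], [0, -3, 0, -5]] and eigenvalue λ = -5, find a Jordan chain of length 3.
We seek v_1 ∈ ker((A + 5I)^3) \ ker((A + 5I)^2), then set v_{i+1} = (A + 5I) v_i.

One such chain is v_1 = [[0, 0, 1, -2]]^T, v_2 = [[-1, 1, 0, 0]]^T, v_3 = [[1, 0, 4, -3]]^T. Check: (A + 5I) v_3 = [[0, 0, 0, 0]]^T = 0.

v_1 = [[0, 0, 1, -2]]^T, v_2 = [[-1, 1, 0, 0]]^T, v_3 = [[1, 0, 4, -3]]^T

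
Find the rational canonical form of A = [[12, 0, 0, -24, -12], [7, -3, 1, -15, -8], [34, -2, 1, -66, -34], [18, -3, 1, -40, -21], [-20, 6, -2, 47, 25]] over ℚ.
R = [[0, 0, 0, 0, -12], [1, 0, 0, 0, -4], [0, 1, 0, 0, 3], [0, 0, 1, 0, -5], [0, 0, 0, 1, -5]]

The invariant factors of A (the non-unit diagonal entries of the Smith normal form of xI - A over ℚ[x]) are (x + 2)(x + 3)(x^3 - x + 2), each dividing the next. The characteristic polynomial is their product, (x + 2)(x + 3)(x^3 - x + 2).

The rational canonical form is the block-diagonal matrix of companion matrices C(f_i):
R = [[0, 0, 0, 0, -12], [1, 0, 0, 0, -4], [0, 1, 0, 0, 3], [0, 0, 1, 0, -5], [0, 0, 0, 1, -5]].

Note the characteristic polynomial does not split into linear factors over ℚ, so A has no Jordan form over ℚ; the rational canonical form exists over any field.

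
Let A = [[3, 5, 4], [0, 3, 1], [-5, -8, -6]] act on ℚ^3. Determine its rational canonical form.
R = [[0, 0, 5], [1, 0, -1], [0, 1, 0]]

The invariant factors of A (the non-unit diagonal entries of the Smith normal form of xI - A over ℚ[x]) are x^3 + x - 5, each dividing the next. The characteristic polynomial is their product, x^3 + x - 5.

The rational canonical form is the block-diagonal matrix of companion matrices C(f_i):
R = [[0, 0, 5], [1, 0, -1], [0, 1, 0]].

Note the characteristic polynomial does not split into linear factors over ℚ, so A has no Jordan form over ℚ; the rational canonical form exists over any field.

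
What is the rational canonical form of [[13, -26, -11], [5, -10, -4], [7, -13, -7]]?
R = [[0, 0, -3], [1, 0, -4], [0, 1, -4]]

The invariant factors of A (the non-unit diagonal entries of the Smith normal form of xI - A over ℚ[x]) are (x + 3)(x^2 + x + 1), each dividing the next. The characteristic polynomial is their product, (x + 3)(x^2 + x + 1).

The rational canonical form is the block-diagonal matrix of companion matrices C(f_i):
R = [[0, 0, -3], [1, 0, -4], [0, 1, -4]].

Note the characteristic polynomial does not split into linear factors over ℚ, so A has no Jordan form over ℚ; the rational canonical form exists over any field.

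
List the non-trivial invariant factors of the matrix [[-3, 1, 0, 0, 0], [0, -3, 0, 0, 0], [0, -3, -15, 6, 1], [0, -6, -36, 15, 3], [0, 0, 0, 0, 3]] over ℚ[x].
The Jordan structure of A has elementary divisors (x + 3)^2, (x + 3), (x - 3)^2. Arranging the block sizes at each eigenvalue in decreasing order and taking row products gives the invariant factors.

Invariant factors (smallest first, each dividing the next): x + 3, (x - 3)^2(x + 3)^2.

Check: the last factor (x - 3)^2(x + 3)^2 is the minimal polynomial, and the product (x - 3)^2(x + 3)^3 is the characteristic polynomial.

x + 3, (x - 3)^2(x + 3)^2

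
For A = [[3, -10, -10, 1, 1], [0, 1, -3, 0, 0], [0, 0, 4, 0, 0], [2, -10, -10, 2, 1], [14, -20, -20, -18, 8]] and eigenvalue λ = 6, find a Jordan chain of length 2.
v_1 = [[0, 0, 0, 0, 1]]^T, v_2 = [[1, 0, 0, 1, 2]]^T

We seek v_1 ∈ ker((A - 6I)^2) \ ker(A - 6I), then set v_{i+1} = (A - 6I) v_i.

One such chain is v_1 = [[0, 0, 0, 0, 1]]^T, v_2 = [[1, 0, 0, 1, 2]]^T. Check: (A - 6I) v_2 = [[0, 0, 0, 0, 0]]^T = 0.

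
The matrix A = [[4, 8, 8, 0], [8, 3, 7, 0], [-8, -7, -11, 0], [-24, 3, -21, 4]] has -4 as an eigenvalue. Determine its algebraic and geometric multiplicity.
algebraic multiplicity 2, geometric multiplicity 1

The characteristic polynomial is (x - 4)^2(x + 4)^2, so the factor x + 4 appears with exponent 2: the algebraic multiplicity is 2.

rank(A + 4I) = 3, so the eigenspace has dimension 4 - 3 = 1: the geometric multiplicity is 1.

Since 1 < 2, A is not diagonalizable.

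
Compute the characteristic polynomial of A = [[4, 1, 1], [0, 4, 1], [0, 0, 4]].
χ_A(x) = (x - 4)^3

xI - A = [[x - 4, -1, -1], [0, x - 4, -1], [0, 0, x - 4]].

Expanding det(xI - A) along the first row:
det(xI - A) = + (x - 4)·det([[x - 4, -1], [0, x - 4]]) - (-1)·det([[0, -1], [0, x - 4]]) + (-1)·det([[0, x - 4], [0, 0]]).

Evaluating gives χ_A(x) = x^3 - 12x^2 + 48x - 64 = (x - 4)^3.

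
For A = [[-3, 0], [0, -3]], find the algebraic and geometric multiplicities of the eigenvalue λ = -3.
The characteristic polynomial is (x + 3)^2, so the factor x + 3 appears with exponent 2: the algebraic multiplicity is 2.

rank(A + 3I) = 0, so the eigenspace has dimension 2 - 0 = 2: the geometric multiplicity is 2.

algebraic multiplicity 2, geometric multiplicity 2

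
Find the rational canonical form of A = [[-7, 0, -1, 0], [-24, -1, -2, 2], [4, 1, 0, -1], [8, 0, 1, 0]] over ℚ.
R = [[0, 0, 0, -1], [1, 0, 0, 8], [0, 1, 0, -14], [0, 0, 1, -8]]

The invariant factors of A (the non-unit diagonal entries of the Smith normal form of xI - A over ℚ[x]) are (x^2 + 4x - 1)^2, each dividing the next. The characteristic polynomial is their product, (x^2 + 4x - 1)^2.

The rational canonical form is the block-diagonal matrix of companion matrices C(f_i):
R = [[0, 0, 0, -1], [1, 0, 0, 8], [0, 1, 0, -14], [0, 0, 1, -8]].

Note the characteristic polynomial does not split into linear factors over ℚ, so A has no Jordan form over ℚ; the rational canonical form exists over any field.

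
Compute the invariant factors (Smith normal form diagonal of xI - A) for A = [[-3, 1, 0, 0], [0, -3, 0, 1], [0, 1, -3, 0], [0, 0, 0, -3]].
x + 3, (x + 3)^3

The Jordan structure of A has elementary divisors (x + 3)^3, (x + 3). Arranging the block sizes at each eigenvalue in decreasing order and taking row products gives the invariant factors.

Invariant factors (smallest first, each dividing the next): x + 3, (x + 3)^3.

Check: the last factor (x + 3)^3 is the minimal polynomial, and the product (x + 3)^4 is the characteristic polynomial.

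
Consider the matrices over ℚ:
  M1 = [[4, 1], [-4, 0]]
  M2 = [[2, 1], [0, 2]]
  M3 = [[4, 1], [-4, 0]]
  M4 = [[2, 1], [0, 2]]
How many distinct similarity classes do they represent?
Characteristic polynomials: χ_{M1} = (x - 2)^2, χ_{M2} = (x - 2)^2, χ_{M3} = (x - 2)^2, χ_{M4} = (x - 2)^2.

{M1, M2, M3, M4}: invariant factors (x - 2)^2.

Matrices are similar if and only if their invariant-factor lists agree; the partition into similarity classes is {M1, M2, M3, M4}.

1 class: {M1, M2, M3, M4}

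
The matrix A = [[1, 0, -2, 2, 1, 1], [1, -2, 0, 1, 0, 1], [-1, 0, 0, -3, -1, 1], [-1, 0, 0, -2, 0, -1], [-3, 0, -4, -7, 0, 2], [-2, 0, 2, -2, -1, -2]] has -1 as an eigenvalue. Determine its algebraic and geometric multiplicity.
The characteristic polynomial is (x - 1)^2(x + 1)(x + 2)^3, so the factor x + 1 appears with exponent 1: the algebraic multiplicity is 1.

rank(A + I) = 5, so the eigenspace has dimension 6 - 5 = 1: the geometric multiplicity is 1.

algebraic multiplicity 1, geometric multiplicity 1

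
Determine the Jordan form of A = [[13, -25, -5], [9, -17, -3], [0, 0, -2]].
The characteristic polynomial is det(xI - A) = (x + 2)^3, so the eigenvalues are -2 (algebraic multiplicity 3).

For λ = -2: rank(A + 2I) = 1, rank((A + 2I)^2) = 0. The eigenspace has dimension 3 - 1 = 2, so there are 2 Jordan blocks; the rank sequence gives block sizes [2, 1].

Assembling the blocks gives the Jordan form J above.

J = [[-2, 1, 0], [0, -2, 0], [0, 0, -2]]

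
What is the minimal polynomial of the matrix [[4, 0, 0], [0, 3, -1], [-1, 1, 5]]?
The characteristic polynomial factors as (x - 4)^3. The minimal polynomial is ∏(x - λ)^{k_λ} where k_λ is the size of the largest Jordan block at λ.

For λ = 4: rank(A - 4I) = 2, and the largest Jordan block has size 3 (the smallest k with rank((A - 4I)^k) = rank((A - 4I)^(k+1))).

So m_A(x) = (x - 4)^3.

m_A(x) = (x - 4)^3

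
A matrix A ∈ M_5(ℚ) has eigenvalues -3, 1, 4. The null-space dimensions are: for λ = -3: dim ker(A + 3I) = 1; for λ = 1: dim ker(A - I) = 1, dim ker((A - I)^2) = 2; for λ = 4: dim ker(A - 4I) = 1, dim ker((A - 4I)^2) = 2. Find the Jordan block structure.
λ = -3: successive nullity increments [1] count blocks of size ≥ k; block sizes are [1].
λ = 1: successive nullity increments [1, 1] count blocks of size ≥ k; block sizes are [2].
λ = 4: successive nullity increments [1, 1] count blocks of size ≥ k; block sizes are [2].

Jordan blocks: (-3, 1), (1, 2), (4, 2)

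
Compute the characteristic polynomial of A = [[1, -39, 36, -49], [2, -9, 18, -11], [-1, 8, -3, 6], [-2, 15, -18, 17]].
χ_A(x) = (x - 6)^2(x + 3)^2

xI - A = [[x - 1, 39, -36, 49], [-2, x + 9, -18, 11], [1, -8, x + 3, -6], [2, -15, 18, x - 17]].

Expanding det(xI - A) along the first row:
det(xI - A) = + (x - 1)·det([[x + 9, -18, 11], [-8, x + 3, -6], [-15, 18, x - 17]]) - (39)·det([[-2, -18, 11], [1, x + 3, -6], [2, 18, x - 17]]) + (-36)·det([[-2, x + 9, 11], [1, -8, -6], [2, -15, x - 17]]) - (49)·det([[-2, x + 9, -18], [1, -8, x + 3], [2, -15, 18]]).

Evaluating gives χ_A(x) = x^4 - 6x^3 - 27x^2 + 108x + 324 = (x - 6)^2(x + 3)^2.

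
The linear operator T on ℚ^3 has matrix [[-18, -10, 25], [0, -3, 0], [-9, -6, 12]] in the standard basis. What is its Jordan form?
The characteristic polynomial is det(xI - A) = (x + 3)^3, so the eigenvalues are -3 (algebraic multiplicity 3).

For λ = -3: rank(A + 3I) = 1, rank((A + 3I)^2) = 0. The eigenspace has dimension 3 - 1 = 2, so there are 2 Jordan blocks; the rank sequence gives block sizes [2, 1].

Assembling the blocks gives the Jordan form J above.

J = [[-3, 1, 0], [0, -3, 0], [0, 0, -3]]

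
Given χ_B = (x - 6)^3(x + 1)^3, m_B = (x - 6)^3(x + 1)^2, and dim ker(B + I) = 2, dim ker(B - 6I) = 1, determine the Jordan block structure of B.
λ = -1: algebraic multiplicity 3 (exponent in χ_B), largest block size 2 (exponent in m_B), 2 blocks (geometric multiplicity). These force block sizes [2, 1].
λ = 6: algebraic multiplicity 3 (exponent in χ_B), largest block size 3 (exponent in m_B), 1 block (geometric multiplicity). This forces block sizes [3].

Jordan blocks: (-1, 2), (-1, 1), (6, 3)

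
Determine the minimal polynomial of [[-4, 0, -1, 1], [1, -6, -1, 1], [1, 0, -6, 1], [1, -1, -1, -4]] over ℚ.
m_A(x) = (x + 5)^3

The characteristic polynomial factors as (x + 5)^4. The minimal polynomial is ∏(x - λ)^{k_λ} where k_λ is the size of the largest Jordan block at λ.

For λ = -5: rank(A + 5I) = 2, and the largest Jordan block has size 3 (the smallest k with rank((A + 5I)^k) = rank((A + 5I)^(k+1))).

So m_A(x) = (x + 5)^3.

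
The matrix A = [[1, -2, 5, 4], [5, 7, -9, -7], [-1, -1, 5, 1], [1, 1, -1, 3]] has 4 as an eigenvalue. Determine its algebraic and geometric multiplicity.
The characteristic polynomial is (x - 4)^4, so the factor x - 4 appears with exponent 4: the algebraic multiplicity is 4.

rank(A - 4I) = 2, so the eigenspace has dimension 4 - 2 = 2: the geometric multiplicity is 2.

Since 2 < 4, A is not diagonalizable.

algebraic multiplicity 4, geometric multiplicity 2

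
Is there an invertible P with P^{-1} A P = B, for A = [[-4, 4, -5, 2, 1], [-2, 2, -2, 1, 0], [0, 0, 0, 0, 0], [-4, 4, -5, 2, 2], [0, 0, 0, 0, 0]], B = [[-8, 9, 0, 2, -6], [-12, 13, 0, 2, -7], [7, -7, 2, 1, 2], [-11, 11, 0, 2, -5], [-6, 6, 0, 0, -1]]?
trace(A) = 0 but trace(B) = 8. The trace is a similarity invariant, so A and B are not similar.

No.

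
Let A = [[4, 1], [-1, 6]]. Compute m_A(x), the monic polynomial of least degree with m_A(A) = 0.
The characteristic polynomial factors as (x - 5)^2. The minimal polynomial is ∏(x - λ)^{k_λ} where k_λ is the size of the largest Jordan block at λ.

For λ = 5: rank(A - 5I) = 1, and the largest Jordan block has size 2 (the smallest k with rank((A - 5I)^k) = rank((A - 5I)^(k+1))).

So m_A(x) = (x - 5)^2.

m_A(x) = (x - 5)^2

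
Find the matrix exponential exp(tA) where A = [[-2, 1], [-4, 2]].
e^{tA} = [[1 - 2*t, t], [-4*t, 2*t + 1]]

A has Jordan form J = [[0, 1], [0, 0]] with A = PJP^{-1}, so e^{tA} = P e^{tJ} P^{-1}.

For a Jordan block J_k(λ), e^{tJ_k(λ)} = e^{λt} · (I + tN + t^2 N^2/2! + ... + t^{k-1} N^{k-1}/(k-1)!) where N is the nilpotent superdiagonal part.

Assembling the blocks and conjugating back gives the entries of e^{tA} as shown above.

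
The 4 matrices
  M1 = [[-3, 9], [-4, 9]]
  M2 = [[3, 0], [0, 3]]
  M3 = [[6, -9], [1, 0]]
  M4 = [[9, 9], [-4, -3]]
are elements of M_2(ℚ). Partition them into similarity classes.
2 classes: {M1, M3, M4}, {M2}

Characteristic polynomials: χ_{M1} = (x - 3)^2, χ_{M2} = (x - 3)^2, χ_{M3} = (x - 3)^2, χ_{M4} = (x - 3)^2.

{M1, M3, M4}: invariant factors (x - 3)^2.

{M2}: invariant factors x - 3, x - 3.

Matrices are similar if and only if their invariant-factor lists agree; the partition into similarity classes is {M1, M3, M4}, {M2}.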